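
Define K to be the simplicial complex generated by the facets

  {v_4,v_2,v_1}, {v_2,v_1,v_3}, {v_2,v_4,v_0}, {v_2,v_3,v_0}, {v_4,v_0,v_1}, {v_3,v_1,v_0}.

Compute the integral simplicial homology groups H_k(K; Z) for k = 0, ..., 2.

H_0 ≅ Z,  H_1 = 0,  H_2 ≅ Z.

Take the total order v_0 < v_1 < v_2 < v_3 < v_4 on the vertex set. Then K (dimension 2) consists of the simplices:

  0-simplices (5): [v_0], [v_1], [v_2], [v_3], [v_4]
  1-simplices (9): [v_0,v_1], [v_0,v_2], [v_0,v_3], [v_0,v_4], [v_1,v_2], [v_1,v_3], [v_1,v_4], [v_2,v_3], [v_2,v_4]
  2-simplices (6): [v_0,v_1,v_3], [v_0,v_1,v_4], [v_0,v_2,v_3], [v_0,v_2,v_4], [v_1,v_2,v_3], [v_1,v_2,v_4]

giving chain groups C_0 ≅ Z^5, C_1 ≅ Z^9, C_2 ≅ Z^6.

The boundary map ∂_1: C_1 → C_0 maps an edge to its endpoints' difference, ∂[p,q] = q − p. For instance
  ∂[v_0,v_1] = [v_1] − [v_0].
This gives a 5×9 integer matrix of rank 4; reducing to Smith normal form yields diagonal entries (1,1,1,1).

Boundary ∂_2: C_2 → C_1 acts by ∂[p,q,r] = [q,r] − [p,r] + [p,q]. For instance
  ∂[v_0,v_1,v_3] = [v_1,v_3] − [v_0,v_3] + [v_0,v_1],
  ∂[v_0,v_2,v_3] = [v_2,v_3] − [v_0,v_3] + [v_0,v_2].
The resulting 9×6 matrix has rank 5, and its Smith normal form has invariant factors (1,1,1,1,1).

From H_k ≅ ker(∂_k) / im(∂_{k+1}) we obtain:

  H_0: rank C_0 − rank ∂_1 = 5 − 4 = 1, and the invariant factors of ∂_1 are all 1, so H_0 ≅ Z.
  H_1: rank ker ∂_1 − rank ∂_2 = (9 − 4) − 5 = 0, and the invariant factors of ∂_2 are all 1, so H_1 ≅ 0.
  H_2: rank ker ∂_2 − rank ∂_3 = (6 − 5) − 0 = 1, and there is no ∂_3, so H_2 ≅ Z.

As a check, the Euler characteristic is 5 − 9 + 6 = 2, which agrees with 1 − 0 + 1 = 2.
(K is a triangulation of the 2-sphere S^2.)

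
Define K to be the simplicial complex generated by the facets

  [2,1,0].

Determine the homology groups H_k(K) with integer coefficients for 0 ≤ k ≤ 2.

Order the vertices as 0 < 1 < 2. Listing each simplex with vertices in this order, K has dimension 2 with simplices:

  0-simplices (3): [0], [1], [2]
  1-simplices (3): [0,1], [0,2], [1,2]
  2-simplices (1): [0,1,2]

giving chain groups C_0 ≅ Z^3, C_1 ≅ Z^3, C_2 ≅ Z^1.

∂_1: C_1 → C_0 maps an edge to its endpoints' difference, ∂[p,q] = q − p. For instance
  ∂[1,2] = [2] − [1].
The resulting 3×3 matrix has rank 2, and its Smith normal form has invariant factors (1,1).

Boundary ∂_2: C_2 → C_1 sends each 2-simplex [p,q,r] to [q,r] − [p,r] + [p,q]. For instance
  ∂[0,1,2] = [1,2] − [0,2] + [0,1].
This gives a 3×1 integer matrix of rank 1; reducing to Smith normal form yields diagonal entries (1).

Computing H_k = (kernel of ∂_k) / (image of ∂_{k+1}):

  H_0: rank C_0 − rank ∂_1 = 3 − 2 = 1, and the invariant factors of ∂_1 are all 1, so H_0 = Z.
  H_1: rank ker ∂_1 − rank ∂_2 = (3 − 2) − 1 = 0, and the invariant factors of ∂_2 are all 1, so H_1 = 0.
  H_2: rank ker ∂_2 − rank ∂_3 = (1 − 1) − 0 = 0, and there is no ∂_3, so H_2 = 0.

H_0 = Z,  H_1 = 0,  H_2 = 0.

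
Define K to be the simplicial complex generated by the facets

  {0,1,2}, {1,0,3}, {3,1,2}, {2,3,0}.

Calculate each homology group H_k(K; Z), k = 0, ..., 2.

Fix the vertex order 0 < 1 < 2 < 3 and write every simplex with vertices in increasing order. Then dim K = 2 and the simplices of K are:

  0-simplices (4): [0], [1], [2], [3]
  1-simplices (6): [0,1], [0,2], [0,3], [1,2], [1,3], [2,3]
  2-simplices (4): [0,1,2], [0,1,3], [0,2,3], [1,2,3]

so the chain groups are C_0 ≅ Z^4, C_1 ≅ Z^6, C_2 ≅ Z^4.

The boundary map ∂_1: C_1 → C_0 maps an edge to its endpoints' difference, ∂[p,q] = q − p. For instance
  ∂[0,3] = [3] − [0].
As a 4×6 matrix over Z this has rank 3, with invariant factors (1,1,1).

Boundary ∂_2: C_2 → C_1 sends each 2-simplex [p,q,r] to [q,r] − [p,r] + [p,q]. For instance
  ∂[1,2,3] = [2,3] − [1,3] + [1,2],
  ∂[0,1,3] = [1,3] − [0,3] + [0,1].
The resulting 6×4 matrix has rank 3, and its Smith normal form has invariant factors (1,1,1).

Computing H_k = (kernel of ∂_k) / (image of ∂_{k+1}):

  H_0: rank C_0 − rank ∂_1 = 4 − 3 = 1, and the invariant factors of ∂_1 are all 1, so H_0 ≅ Z.
  H_1: rank ker ∂_1 − rank ∂_2 = (6 − 3) − 3 = 0, and the invariant factors of ∂_2 are all 1, so H_1 ≅ 0.
  H_2: rank ker ∂_2 − rank ∂_3 = (4 − 3) − 0 = 1, and there is no ∂_3, so H_2 ≅ Z.

(K is a triangulation of the 2-sphere S^2.)

H_0 ≅ Z,  H_1 = 0,  H_2 ≅ Z.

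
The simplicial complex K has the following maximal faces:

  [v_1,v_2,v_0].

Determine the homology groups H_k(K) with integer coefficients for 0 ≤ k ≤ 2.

H_0 = Z,  H_1 = 0,  H_2 = 0.

Fix the vertex order v_0 < v_1 < v_2 and write every simplex with vertices in increasing order. Then dim K = 2 and the simplices of K are:

  0-simplices (3): [v_0], [v_1], [v_2]
  1-simplices (3): [v_0,v_1], [v_0,v_2], [v_1,v_2]
  2-simplices (1): [v_0,v_1,v_2]

Hence C_0 ≅ Z^3, C_1 ≅ Z^3, C_2 ≅ Z^1.

Boundary ∂_1: C_1 → C_0 maps an edge to its endpoints' difference, ∂[p,q] = q − p.
This gives a 3×3 integer matrix of rank 2; reducing to Smith normal form yields diagonal entries (1,1).

∂_2: C_2 → C_1 acts by ∂[p,q,r] = [q,r] − [p,r] + [p,q]. For instance
  ∂[v_0,v_1,v_2] = [v_1,v_2] − [v_0,v_2] + [v_0,v_1].
As a 3×1 matrix over Z this has rank 1, with invariant factors (1).

Computing H_k = (kernel of ∂_k) / (image of ∂_{k+1}):

  H_0: rank C_0 − rank ∂_1 = 3 − 2 = 1, and the invariant factors of ∂_1 are all 1, so H_0 = Z.
  H_1: rank ker ∂_1 − rank ∂_2 = (3 − 2) − 1 = 0, and the invariant factors of ∂_2 are all 1, so H_1 = 0.
  H_2: rank ker ∂_2 − rank ∂_3 = (1 − 1) − 0 = 0, and there is no ∂_3, so H_2 = 0.

(K is a triangulation of the 2-simplex.)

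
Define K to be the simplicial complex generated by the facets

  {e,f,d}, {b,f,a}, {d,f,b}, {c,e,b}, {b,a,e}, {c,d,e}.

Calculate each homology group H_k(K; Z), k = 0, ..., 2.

H_0 ≅ Z,  H_1 ≅ Z,  H_2 = 0.

Order the vertices as a < b < c < d < e < f. Listing each simplex with vertices in this order, K has dimension 2 with simplices:

  0-simplices (6): a, b, c, d, e, f
  1-simplices (12): ab, ae, af, bc, bd, be, bf, cd, ce, de, df, ef
  2-simplices (6): abe, abf, bce, bdf, cde, def

Hence C_0 ≅ Z^6, C_1 ≅ Z^12, C_2 ≅ Z^6.

∂_1: C_1 → C_0 is given by ∂[p,q] = [q] − [p].
This gives a 6×12 integer matrix of rank 5; reducing to Smith normal form yields diagonal entries (1,1,1,1,1).

∂_2: C_2 → C_1 sends each 2-simplex [p,q,r] to [q,r] − [p,r] + [p,q]. For instance
  ∂cde = de − ce + cd,
  ∂abf = bf − af + ab.
The 12×6 boundary matrix has rank 6 and Smith normal form diag(1,1,1,1,1,1).

Now H_k = ker ∂_k / im ∂_{k+1}, so:

  H_0: rank C_0 − rank ∂_1 = 6 − 5 = 1, and the invariant factors of ∂_1 are all 1, so H_0 = Z.
  H_1: rank ker ∂_1 − rank ∂_2 = (12 − 5) − 6 = 1, and the invariant factors of ∂_2 are all 1, so H_1 = Z.
  H_2: rank ker ∂_2 − rank ∂_3 = (6 − 6) − 0 = 0, and there is no ∂_3, so H_2 = 0.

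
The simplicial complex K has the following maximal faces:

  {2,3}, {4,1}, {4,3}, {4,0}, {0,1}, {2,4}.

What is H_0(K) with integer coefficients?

H_0 ≅ Z.

Take the total order 0 < 1 < 2 < 3 < 4 on the vertex set. Then K (dimension 1) consists of the simplices:

  0-simplices (5): [0], [1], [2], [3], [4]
  1-simplices (6): [0,1], [0,4], [1,4], [2,3], [2,4], [3,4]

Hence C_0 ≅ Z^5, C_1 ≅ Z^6.

The boundary map ∂_1: C_1 → C_0 sends each edge [p,q] (with p < q) to q − p. For instance
  ∂[2,4] = [4] − [2].
The resulting 5×6 matrix has rank 4, and its Smith normal form has invariant factors (1,1,1,1).

Reading off H_k = ker ∂_k / im ∂_{k+1}:

  H_0: rank C_0 − rank ∂_1 = 5 − 4 = 1, and the invariant factors of ∂_1 are all 1, so H_0 ≅ Z.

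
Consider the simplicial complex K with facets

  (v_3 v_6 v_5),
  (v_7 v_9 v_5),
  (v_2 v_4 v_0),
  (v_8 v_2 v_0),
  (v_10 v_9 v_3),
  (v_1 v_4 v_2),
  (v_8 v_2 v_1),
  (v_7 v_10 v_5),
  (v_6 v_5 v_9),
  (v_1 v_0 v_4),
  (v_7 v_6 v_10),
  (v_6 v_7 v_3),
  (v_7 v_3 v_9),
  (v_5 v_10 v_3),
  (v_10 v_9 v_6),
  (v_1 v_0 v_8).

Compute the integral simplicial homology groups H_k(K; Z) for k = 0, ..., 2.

H_0 ≅ Z^2,  H_1 ≅ Z/2,  H_2 ≅ Z.

We work with the vertex ordering v_0 < v_1 < v_2 < v_3 < v_4 < v_5 < v_6 < v_7 < v_8 < v_9 < v_10. The simplices of K, each written with vertices in increasing order, are:

  0-simplices (11): [v_0], [v_1], [v_2], [v_3], [v_4], [v_5], [v_6], [v_7], [v_8], [v_9], [v_10]
  1-simplices (24): (24 of them)
  2-simplices (16): (16 of them)

giving chain groups C_0 ≅ Z^11, C_1 ≅ Z^24, C_2 ≅ Z^16.

The boundary map ∂_1: C_1 → C_0 sends each edge [p,q] (with p < q) to q − p.
The resulting 11×24 matrix has rank 9, and its Smith normal form has invariant factors (1,1,1,1,1,1,1,1,1).

∂_2: C_2 → C_1 sends each 2-simplex [p,q,r] to [q,r] − [p,r] + [p,q]. For instance
  ∂[v_5,v_7,v_9] = [v_7,v_9] − [v_5,v_9] + [v_5,v_7],
  ∂[v_3,v_5,v_6] = [v_5,v_6] − [v_3,v_6] + [v_3,v_5].
This gives a 24×16 integer matrix of rank 15; reducing to Smith normal form yields diagonal entries (1,1,1,1,1,1,1,1,1,1,1,1,1,1,2).

From H_k ≅ ker(∂_k) / im(∂_{k+1}) we obtain:

  H_0: rank C_0 − rank ∂_1 = 11 − 9 = 2, and the invariant factors of ∂_1 are all 1, so H_0 ≅ Z^2.
  H_1: rank ker ∂_1 − rank ∂_2 = (24 − 9) − 15 = 0, and ∂_2 has invariant factor 2 > 1, so H_1 ≅ Z/2.
  H_2: rank ker ∂_2 − rank ∂_3 = (16 − 15) − 0 = 1, and there is no ∂_3, so H_2 ≅ Z.

(K is a triangulation of the disjoint union of the 2-sphere S^2 and the real projective plane RP^2.)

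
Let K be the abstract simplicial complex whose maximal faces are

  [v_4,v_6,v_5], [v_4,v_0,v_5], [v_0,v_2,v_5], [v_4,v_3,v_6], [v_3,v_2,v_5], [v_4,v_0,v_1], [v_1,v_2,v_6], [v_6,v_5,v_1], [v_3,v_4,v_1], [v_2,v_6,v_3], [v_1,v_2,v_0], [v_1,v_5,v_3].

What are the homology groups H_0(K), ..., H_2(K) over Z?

H_0 = Z,  H_1 = Z/2,  H_2 = 0.

Order the vertices as v_0 < v_1 < v_2 < v_3 < v_4 < v_5 < v_6. Listing each simplex with vertices in this order, K has dimension 2 with simplices:

  0-simplices (7): [v_0], [v_1], [v_2], [v_3], [v_4], [v_5], [v_6]
  1-simplices (18): (18 of them)
  2-simplices (12): (12 of them)

so the chain groups are C_0 ≅ Z^7, C_1 ≅ Z^18, C_2 ≅ Z^12.

The boundary map ∂_1: C_1 → C_0 sends each edge [p,q] (with p < q) to q − p. For instance
  ∂[v_3,v_5] = [v_5] − [v_3].
The resulting 7×18 matrix has rank 6, and its Smith normal form has invariant factors (1,1,1,1,1,1).

∂_2: C_2 → C_1 maps a triangle to the signed sum of its edges. For instance
  ∂[v_0,v_4,v_5] = [v_4,v_5] − [v_0,v_5] + [v_0,v_4],
  ∂[v_0,v_1,v_4] = [v_1,v_4] − [v_0,v_4] + [v_0,v_1].
The 18×12 boundary matrix has rank 12 and Smith normal form diag(1,1,1,1,1,1,1,1,1,1,1,2).

Now H_k = ker ∂_k / im ∂_{k+1}, so:

  H_0: rank C_0 − rank ∂_1 = 7 − 6 = 1, and the invariant factors of ∂_1 are all 1, so H_0 = Z.
  H_1: rank ker ∂_1 − rank ∂_2 = (18 − 6) − 12 = 0, and ∂_2 has invariant factor 2 > 1, so H_1 = Z/2.
  H_2: rank ker ∂_2 − rank ∂_3 = (12 − 12) − 0 = 0, and there is no ∂_3, so H_2 = 0.

(K is a triangulation of the real projective plane RP^2.)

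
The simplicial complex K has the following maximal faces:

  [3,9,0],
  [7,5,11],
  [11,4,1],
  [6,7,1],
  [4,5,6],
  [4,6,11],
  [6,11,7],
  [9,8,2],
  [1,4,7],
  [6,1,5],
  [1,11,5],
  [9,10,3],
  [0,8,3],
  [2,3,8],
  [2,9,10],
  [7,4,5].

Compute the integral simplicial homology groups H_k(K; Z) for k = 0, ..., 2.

H_0 = Z^2,  H_1 = Z ⊕ Z/2Z,  H_2 = 0.

K has 12 vertices, 27 edges, 16 triangles.
rank ∂_0 = 0, rank ∂_1 = 10 ⇒ b_0 = 12 − 0 − 10 = 2; all invariant factors of ∂_1 are 1 so no torsion. So H_0 ≅ Z^2.
rank ∂_1 = 10, rank ∂_2 = 16 ⇒ b_1 = 27 − 10 − 16 = 1; ∂_2 has invariant factor(s) [2] giving torsion. So H_1 ≅ Z ⊕ Z/2Z.
rank ∂_2 = 16, rank ∂_3 = 0 ⇒ b_2 = 16 − 16 − 0 = 0. So H_2 ≅ 0.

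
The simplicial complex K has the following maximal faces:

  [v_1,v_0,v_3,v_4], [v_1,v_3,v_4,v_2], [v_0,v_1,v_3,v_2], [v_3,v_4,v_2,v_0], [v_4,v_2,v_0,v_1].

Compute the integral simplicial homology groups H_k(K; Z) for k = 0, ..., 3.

Take the total order v_0 < v_1 < v_2 < v_3 < v_4 on the vertex set. Then K (dimension 3) consists of the simplices:

  0-simplices (5): [v_0], [v_1], [v_2], [v_3], [v_4]
  1-simplices (10): [v_0,v_1], [v_0,v_2], [v_0,v_3], [v_0,v_4], [v_1,v_2], [v_1,v_3], [v_1,v_4], [v_2,v_3], [v_2,v_4], [v_3,v_4]
  2-simplices (10): [v_0,v_1,v_2], [v_0,v_1,v_3], [v_0,v_1,v_4], [v_0,v_2,v_3], [v_0,v_2,v_4], [v_0,v_3,v_4], [v_1,v_2,v_3], [v_1,v_2,v_4], [v_1,v_3,v_4], [v_2,v_3,v_4]
  3-simplices (5): [v_0,v_1,v_2,v_3], [v_0,v_1,v_2,v_4], [v_0,v_1,v_3,v_4], [v_0,v_2,v_3,v_4], [v_1,v_2,v_3,v_4]

so the chain groups are C_0 ≅ Z^5, C_1 ≅ Z^10, C_2 ≅ Z^10, C_3 ≅ Z^5.

∂_1: C_1 → C_0 is given by ∂[p,q] = [q] − [p]. For instance
  ∂[v_1,v_4] = [v_4] − [v_1].
As a 5×10 matrix over Z this has rank 4, with invariant factors (1,1,1,1).

Boundary ∂_2: C_2 → C_1 sends each 2-simplex [p,q,r] to [q,r] − [p,r] + [p,q]. For instance
  ∂[v_2,v_3,v_4] = [v_3,v_4] − [v_2,v_4] + [v_2,v_3],
  ∂[v_0,v_1,v_4] = [v_1,v_4] − [v_0,v_4] + [v_0,v_1].
As a 10×10 matrix over Z this has rank 6, with invariant factors (1,1,1,1,1,1).

Boundary ∂_3: C_3 → C_2 sends each 3-simplex σ to the alternating sum Σ_i (−1)^i (σ with its i-th vertex removed). For instance
  ∂[v_0,v_1,v_2,v_4] = [v_1,v_2,v_4] − [v_0,v_2,v_4] + [v_0,v_1,v_4] − [v_0,v_1,v_2],
  ∂[v_0,v_1,v_2,v_3] = [v_1,v_2,v_3] − [v_0,v_2,v_3] + [v_0,v_1,v_3] − [v_0,v_1,v_2].
This gives a 10×5 integer matrix of rank 4; reducing to Smith normal form yields diagonal entries (1,1,1,1).

Computing H_k = (kernel of ∂_k) / (image of ∂_{k+1}):

  H_0: rank C_0 − rank ∂_1 = 5 − 4 = 1, and the invariant factors of ∂_1 are all 1, so H_0 = Z.
  H_1: rank ker ∂_1 − rank ∂_2 = (10 − 4) − 6 = 0, and the invariant factors of ∂_2 are all 1, so H_1 = 0.
  H_2: rank ker ∂_2 − rank ∂_3 = (10 − 6) − 4 = 0, and the invariant factors of ∂_3 are all 1, so H_2 = 0.
  H_3: rank ker ∂_3 − rank ∂_4 = (5 − 4) − 0 = 1, and there is no ∂_4, so H_3 = Z.

As a check, the Euler characteristic is 5 − 10 + 10 − 5 = 0, which agrees with 1 − 0 + 0 − 1 = 0.

H_0 ≅ Z,  H_1 = 0,  H_2 = 0,  H_3 ≅ Z.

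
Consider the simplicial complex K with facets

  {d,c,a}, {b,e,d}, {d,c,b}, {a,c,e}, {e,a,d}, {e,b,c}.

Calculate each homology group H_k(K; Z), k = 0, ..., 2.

Take the total order a < b < c < d < e on the vertex set. Then K (dimension 2) consists of the simplices:

  0-simplices (5): a, b, c, d, e
  1-simplices (9): ac, ad, ae, bc, bd, be, cd, ce, de
  2-simplices (6): acd, ace, ade, bcd, bce, bde

so the chain groups are C_0 ≅ Z^5, C_1 ≅ Z^9, C_2 ≅ Z^6.

∂_1: C_1 → C_0 maps an edge to its endpoints' difference, ∂[p,q] = q − p.
The resulting 5×9 matrix has rank 4, and its Smith normal form has invariant factors (1,1,1,1).

Boundary ∂_2: C_2 → C_1 acts by ∂[p,q,r] = [q,r] − [p,r] + [p,q]. For instance
  ∂bde = de − be + bd,
  ∂ace = ce − ae + ac.
The resulting 9×6 matrix has rank 5, and its Smith normal form has invariant factors (1,1,1,1,1).

Now H_k = ker ∂_k / im ∂_{k+1}, so:

  H_0: rank C_0 − rank ∂_1 = 5 − 4 = 1, and the invariant factors of ∂_1 are all 1, so H_0 = Z.
  H_1: rank ker ∂_1 − rank ∂_2 = (9 − 4) − 5 = 0, and the invariant factors of ∂_2 are all 1, so H_1 = 0.
  H_2: rank ker ∂_2 − rank ∂_3 = (6 − 5) − 0 = 1, and there is no ∂_3, so H_2 = Z.

As a check, the Euler characteristic is 5 − 9 + 6 = 2, which agrees with 1 − 0 + 1 = 2.

H_0 = Z,  H_1 = 0,  H_2 = Z.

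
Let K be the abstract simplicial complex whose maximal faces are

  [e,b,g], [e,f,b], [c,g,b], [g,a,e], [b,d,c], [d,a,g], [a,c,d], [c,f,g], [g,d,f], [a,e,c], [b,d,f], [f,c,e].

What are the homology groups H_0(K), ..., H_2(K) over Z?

H_0 = Z,  H_1 = Z/2Z,  H_2 = 0.

Take the total order a < b < c < d < e < f < g on the vertex set. Then K (dimension 2) consists of the simplices:

  0-simplices (7): a, b, c, d, e, f, g
  1-simplices (18): ac, ad, ae, ag, bc, bd, be, bf, bg, cd, ce, cf, cg, df, dg, ef, eg, fg
  2-simplices (12): acd, ace, adg, aeg, bcd, bcg, bdf, bef, beg, cef, cfg, dfg

giving chain groups C_0 ≅ Z^7, C_1 ≅ Z^18, C_2 ≅ Z^12.

The boundary map ∂_1: C_1 → C_0 is given by ∂[p,q] = [q] − [p]. For instance
  ∂ac = c − a.
The 7×18 boundary matrix has rank 6 and Smith normal form diag(1,1,1,1,1,1).

Boundary ∂_2: C_2 → C_1 sends each 2-simplex [p,q,r] to [q,r] − [p,r] + [p,q]. For instance
  ∂bef = ef − bf + be,
  ∂cfg = fg − cg + cf.
As a 18×12 matrix over Z this has rank 12, with invariant factors (1,1,1,1,1,1,1,1,1,1,1,2).

Now H_k = ker ∂_k / im ∂_{k+1}, so:

  H_0: rank C_0 − rank ∂_1 = 7 − 6 = 1, and the invariant factors of ∂_1 are all 1, so H_0 = Z.
  H_1: rank ker ∂_1 − rank ∂_2 = (18 − 6) − 12 = 0, and ∂_2 has invariant factor 2 > 1, so H_1 = Z/2Z.
  H_2: rank ker ∂_2 − rank ∂_3 = (12 − 12) − 0 = 0, and there is no ∂_3, so H_2 = 0.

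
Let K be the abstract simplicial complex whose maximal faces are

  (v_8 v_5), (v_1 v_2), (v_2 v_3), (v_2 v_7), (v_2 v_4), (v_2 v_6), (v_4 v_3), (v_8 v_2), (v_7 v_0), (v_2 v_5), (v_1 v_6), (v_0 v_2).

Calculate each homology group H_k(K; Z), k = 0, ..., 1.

H_0 ≅ Z,  H_1 ≅ Z^4.

We work with the vertex ordering v_0 < v_1 < v_2 < v_3 < v_4 < v_5 < v_6 < v_7 < v_8. The simplices of K, each written with vertices in increasing order, are:

  0-simplices (9): [v_0], [v_1], [v_2], [v_3], [v_4], [v_5], [v_6], [v_7], [v_8]
  1-simplices (12): [v_0,v_2], [v_0,v_7], [v_1,v_2], [v_1,v_6], [v_2,v_3], [v_2,v_4], [v_2,v_5], [v_2,v_6], [v_2,v_7], [v_2,v_8], [v_3,v_4], [v_5,v_8]

Hence C_0 ≅ Z^9, C_1 ≅ Z^12.

∂_1: C_1 → C_0 maps an edge to its endpoints' difference, ∂[p,q] = q − p. For instance
  ∂[v_2,v_7] = [v_7] − [v_2].
The resulting 9×12 matrix has rank 8, and its Smith normal form has invariant factors (1,1,1,1,1,1,1,1).

Reading off H_k = ker ∂_k / im ∂_{k+1}:

  H_0: rank C_0 − rank ∂_1 = 9 − 8 = 1, and the invariant factors of ∂_1 are all 1, so H_0 = Z.
  H_1: rank ker ∂_1 − rank ∂_2 = (12 − 8) − 0 = 4, and there is no ∂_2, so H_1 = Z^4.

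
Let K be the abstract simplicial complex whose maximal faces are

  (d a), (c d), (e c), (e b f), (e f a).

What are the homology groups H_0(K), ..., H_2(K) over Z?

K has 6 vertices, 8 edges, 2 triangles.
rank ∂_0 = 0, rank ∂_1 = 5 ⇒ b_0 = 6 − 0 − 5 = 1; all invariant factors of ∂_1 are 1 so no torsion. So H_0 ≅ Z.
rank ∂_1 = 5, rank ∂_2 = 2 ⇒ b_1 = 8 − 5 − 2 = 1; all invariant factors of ∂_2 are 1 so no torsion. So H_1 ≅ Z.
rank ∂_2 = 2, rank ∂_3 = 0 ⇒ b_2 = 2 − 2 − 0 = 0. So H_2 ≅ 0.

H_0 = Z,  H_1 = Z,  H_2 = 0.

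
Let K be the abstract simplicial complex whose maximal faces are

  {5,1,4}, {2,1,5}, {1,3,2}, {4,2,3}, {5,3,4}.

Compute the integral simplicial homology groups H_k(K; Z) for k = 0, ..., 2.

H_0 = Z,  H_1 = Z,  H_2 = 0.

Take the total order 1 < 2 < 3 < 4 < 5 on the vertex set. Then K (dimension 2) consists of the simplices:

  0-simplices (5): [1], [2], [3], [4], [5]
  1-simplices (10): [1,2], [1,3], [1,4], [1,5], [2,3], [2,4], [2,5], [3,4], [3,5], [4,5]
  2-simplices (5): [1,2,3], [1,2,5], [1,4,5], [2,3,4], [3,4,5]

giving chain groups C_0 ≅ Z^5, C_1 ≅ Z^10, C_2 ≅ Z^5.

The boundary map ∂_1: C_1 → C_0 is given by ∂[p,q] = [q] − [p]. For instance
  ∂[3,4] = [4] − [3].
The resulting 5×10 matrix has rank 4, and its Smith normal form has invariant factors (1,1,1,1).

Boundary ∂_2: C_2 → C_1 maps a triangle to the signed sum of its edges. For instance
  ∂[1,2,3] = [2,3] − [1,3] + [1,2],
  ∂[3,4,5] = [4,5] − [3,5] + [3,4].
This gives a 10×5 integer matrix of rank 5; reducing to Smith normal form yields diagonal entries (1,1,1,1,1).

Computing H_k = (kernel of ∂_k) / (image of ∂_{k+1}):

  H_0: rank C_0 − rank ∂_1 = 5 − 4 = 1, and the invariant factors of ∂_1 are all 1, so H_0 ≅ Z.
  H_1: rank ker ∂_1 − rank ∂_2 = (10 − 4) − 5 = 1, and the invariant factors of ∂_2 are all 1, so H_1 ≅ Z.
  H_2: rank ker ∂_2 − rank ∂_3 = (5 − 5) − 0 = 0, and there is no ∂_3, so H_2 ≅ 0.

As a check, the Euler characteristic is 5 − 10 + 5 = 0, which agrees with 1 − 1 + 0 = 0.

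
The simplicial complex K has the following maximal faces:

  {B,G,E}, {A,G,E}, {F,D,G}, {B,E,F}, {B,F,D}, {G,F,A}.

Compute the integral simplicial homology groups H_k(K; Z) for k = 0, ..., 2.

H_0 = Z,  H_1 = Z,  H_2 = 0.

We work with the vertex ordering A < B < D < E < F < G. The simplices of K, each written with vertices in increasing order, are:

  0-simplices (6): A, B, D, E, F, G
  1-simplices (12): AE, AF, AG, BD, BE, BF, BG, DF, DG, EF, EG, FG
  2-simplices (6): AEG, AFG, BDF, BEF, BEG, DFG

so the chain groups are C_0 ≅ Z^6, C_1 ≅ Z^12, C_2 ≅ Z^6.

∂_1: C_1 → C_0 sends each edge [p,q] (with p < q) to q − p. For instance
  ∂BE = E − B.
As a 6×12 matrix over Z this has rank 5, with invariant factors (1,1,1,1,1).

The boundary map ∂_2: C_2 → C_1 acts by ∂[p,q,r] = [q,r] − [p,r] + [p,q]. For instance
  ∂AFG = FG − AG + AF,
  ∂BDF = DF − BF + BD.
The resulting 12×6 matrix has rank 6, and its Smith normal form has invariant factors (1,1,1,1,1,1).

From H_k ≅ ker(∂_k) / im(∂_{k+1}) we obtain:

  H_0: rank C_0 − rank ∂_1 = 6 − 5 = 1, and the invariant factors of ∂_1 are all 1, so H_0 = Z.
  H_1: rank ker ∂_1 − rank ∂_2 = (12 − 5) − 6 = 1, and the invariant factors of ∂_2 are all 1, so H_1 = Z.
  H_2: rank ker ∂_2 − rank ∂_3 = (6 − 6) − 0 = 0, and there is no ∂_3, so H_2 = 0.

As a check, the Euler characteristic is 6 − 12 + 6 = 0, which agrees with 1 − 1 + 0 = 0.
(K is a triangulation of the cylinder S^1 x I.)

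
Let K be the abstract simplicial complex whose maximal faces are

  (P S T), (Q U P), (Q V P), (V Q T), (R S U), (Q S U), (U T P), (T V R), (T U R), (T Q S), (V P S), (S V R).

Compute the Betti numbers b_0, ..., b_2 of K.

Fix the vertex order P < Q < R < S < T < U < V and write every simplex with vertices in increasing order. Then dim K = 2 and the simplices of K are:

  0-simplices (7): P, Q, R, S, T, U, V
  1-simplices (18): PQ, PS, PT, PU, PV, QS, QT, QU, QV, RS, RT, RU, RV, ST, SU, SV, TU, TV
  2-simplices (12): PQU, PQV, PST, PSV, PTU, QST, QSU, QTV, RSU, RSV, RTU, RTV

Hence C_0 ≅ Z^7, C_1 ≅ Z^18, C_2 ≅ Z^12.

The boundary map ∂_1: C_1 → C_0 sends each edge [p,q] (with p < q) to q − p. For instance
  ∂QU = U − Q.
As a 7×18 matrix over Z this has rank 6, with invariant factors (1,1,1,1,1,1).

Boundary ∂_2: C_2 → C_1 sends each 2-simplex [p,q,r] to [q,r] − [p,r] + [p,q]. For instance
  ∂PQU = QU − PU + PQ,
  ∂RSU = SU − RU + RS.
This gives a 18×12 integer matrix of rank 12; reducing to Smith normal form yields diagonal entries (1,1,1,1,1,1,1,1,1,1,1,2).

Computing H_k = (kernel of ∂_k) / (image of ∂_{k+1}):

  H_0: rank C_0 − rank ∂_1 = 7 − 6 = 1, and the invariant factors of ∂_1 are all 1, so H_0 = Z.
  H_1: rank ker ∂_1 − rank ∂_2 = (18 − 6) − 12 = 0, and ∂_2 has invariant factor 2 > 1, so H_1 = Z/2.
  H_2: rank ker ∂_2 − rank ∂_3 = (12 − 12) − 0 = 0, and there is no ∂_3, so H_2 = 0.

As a check, the Euler characteristic is 7 − 18 + 12 = 1, which agrees with 1 − 0 + 0 = 1.

Hence the Betti numbers are b_0 = 1, b_1 = 0, b_2 = 0.

b_0 = 1, b_1 = 0, b_2 = 0.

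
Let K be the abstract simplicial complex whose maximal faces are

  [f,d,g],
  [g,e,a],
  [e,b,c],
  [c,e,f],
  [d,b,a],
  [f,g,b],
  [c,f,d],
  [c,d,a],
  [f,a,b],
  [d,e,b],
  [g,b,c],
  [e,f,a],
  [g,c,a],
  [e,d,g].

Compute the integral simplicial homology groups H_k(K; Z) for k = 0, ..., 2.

Order the vertices as a < b < c < d < e < f < g. Listing each simplex with vertices in this order, K has dimension 2 with simplices:

  0-simplices (7): a, b, c, d, e, f, g
  1-simplices (21): ab, ac, ad, ae, af, ag, bc, bd, be, bf, bg, cd, ce, cf, cg, de, df, dg, ef, eg, fg
  2-simplices (14): abd, abf, acd, acg, aef, aeg, bce, bcg, bde, bfg, cdf, cef, deg, dfg

giving chain groups C_0 ≅ Z^7, C_1 ≅ Z^21, C_2 ≅ Z^14.

Boundary ∂_1: C_1 → C_0 maps an edge to its endpoints' difference, ∂[p,q] = q − p.
The 7×21 boundary matrix has rank 6 and Smith normal form diag(1,1,1,1,1,1).

Boundary ∂_2: C_2 → C_1 sends each 2-simplex [p,q,r] to [q,r] − [p,r] + [p,q]. For instance
  ∂dfg = fg − dg + df,
  ∂aeg = eg − ag + ae.
As a 21×14 matrix over Z this has rank 13, with invariant factors (1,1,1,1,1,1,1,1,1,1,1,1,1).

Computing H_k = (kernel of ∂_k) / (image of ∂_{k+1}):

  H_0: rank C_0 − rank ∂_1 = 7 − 6 = 1, and the invariant factors of ∂_1 are all 1, so H_0 = Z.
  H_1: rank ker ∂_1 − rank ∂_2 = (21 − 6) − 13 = 2, and the invariant factors of ∂_2 are all 1, so H_1 = Z^2.
  H_2: rank ker ∂_2 − rank ∂_3 = (14 − 13) − 0 = 1, and there is no ∂_3, so H_2 = Z.

(K is a triangulation of the torus T^2.)

H_0 ≅ Z,  H_1 ≅ Z^2,  H_2 ≅ Z.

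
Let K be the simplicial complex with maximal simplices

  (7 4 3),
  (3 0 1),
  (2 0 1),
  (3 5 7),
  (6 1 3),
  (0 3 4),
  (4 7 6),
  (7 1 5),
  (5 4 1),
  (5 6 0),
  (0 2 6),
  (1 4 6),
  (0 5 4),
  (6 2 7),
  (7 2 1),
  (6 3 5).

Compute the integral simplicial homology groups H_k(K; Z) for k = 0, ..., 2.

Fix the vertex order 0 < 1 < 2 < 3 < 4 < 5 < 6 < 7 and write every simplex with vertices in increasing order. Then dim K = 2 and the simplices of K are:

  0-simplices (8): [0], [1], [2], [3], [4], [5], [6], [7]
  1-simplices (24): (24 of them)
  2-simplices (16): [0,1,2], [0,1,3], [0,2,6], [0,3,4], [0,4,5], [0,5,6], [1,2,7], [1,3,6], [1,4,5], [1,4,6], [1,5,7], [2,6,7], [3,4,7], [3,5,6], [3,5,7], [4,6,7]

Hence C_0 ≅ Z^8, C_1 ≅ Z^24, C_2 ≅ Z^16.

Boundary ∂_1: C_1 → C_0 is given by ∂[p,q] = [q] − [p].
As a 8×24 matrix over Z this has rank 7, with invariant factors (1,1,1,1,1,1,1).

∂_2: C_2 → C_1 acts by ∂[p,q,r] = [q,r] − [p,r] + [p,q]. For instance
  ∂[1,2,7] = [2,7] − [1,7] + [1,2],
  ∂[3,5,6] = [5,6] − [3,6] + [3,5].
The resulting 24×16 matrix has rank 15, and its Smith normal form has invariant factors (1,1,1,1,1,1,1,1,1,1,1,1,1,1,1).

Computing H_k = (kernel of ∂_k) / (image of ∂_{k+1}):

  H_0: rank C_0 − rank ∂_1 = 8 − 7 = 1, and the invariant factors of ∂_1 are all 1, so H_0 = Z.
  H_1: rank ker ∂_1 − rank ∂_2 = (24 − 7) − 15 = 2, and the invariant factors of ∂_2 are all 1, so H_1 = Z^2.
  H_2: rank ker ∂_2 − rank ∂_3 = (16 − 15) − 0 = 1, and there is no ∂_3, so H_2 = Z.

As a check, the Euler characteristic is 8 − 24 + 16 = 0, which agrees with 1 − 2 + 1 = 0.

H_0 ≅ Z,  H_1 ≅ Z^2,  H_2 ≅ Z.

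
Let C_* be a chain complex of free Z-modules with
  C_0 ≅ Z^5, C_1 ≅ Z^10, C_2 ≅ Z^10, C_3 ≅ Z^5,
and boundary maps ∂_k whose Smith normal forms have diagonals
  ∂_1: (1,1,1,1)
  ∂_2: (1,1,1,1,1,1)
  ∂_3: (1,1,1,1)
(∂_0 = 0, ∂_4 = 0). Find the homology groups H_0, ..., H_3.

H_0 = Z,  H_1 = 0,  H_2 = 0,  H_3 = Z.

H_0: b_0 = 5 − 0 − 4 = 1; torsion from ∂_1 factors > 1: none. So H_0 = Z.
H_1: b_1 = 10 − 4 − 6 = 0; torsion from ∂_2 factors > 1: none. So H_1 = 0.
H_2: b_2 = 10 − 6 − 4 = 0; torsion from ∂_3 factors > 1: none. So H_2 = 0.
H_3: b_3 = 5 − 4 − 0 = 1; torsion from ∂_4 factors > 1: none. So H_3 = Z.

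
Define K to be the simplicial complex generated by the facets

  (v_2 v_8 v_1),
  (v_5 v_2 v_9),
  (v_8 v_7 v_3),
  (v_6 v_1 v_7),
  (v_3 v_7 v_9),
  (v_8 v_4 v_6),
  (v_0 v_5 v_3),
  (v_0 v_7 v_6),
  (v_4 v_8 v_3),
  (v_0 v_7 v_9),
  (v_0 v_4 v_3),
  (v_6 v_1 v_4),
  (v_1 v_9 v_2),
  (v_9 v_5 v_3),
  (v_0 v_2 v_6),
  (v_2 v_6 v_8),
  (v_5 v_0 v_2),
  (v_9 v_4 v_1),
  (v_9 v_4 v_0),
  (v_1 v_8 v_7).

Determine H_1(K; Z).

Fix the vertex order v_0 < v_1 < v_2 < v_3 < v_4 < v_5 < v_6 < v_7 < v_8 < v_9 and write every simplex with vertices in increasing order. Then dim K = 2 and the simplices of K are:

  0-simplices (10): [v_0], [v_1], [v_2], [v_3], [v_4], [v_5], [v_6], [v_7], [v_8], [v_9]
  1-simplices (30): (30 of them)
  2-simplices (20): (20 of them)

giving chain groups C_0 ≅ Z^10, C_1 ≅ Z^30, C_2 ≅ Z^20.

Boundary ∂_1: C_1 → C_0 sends each edge [p,q] (with p < q) to q − p. For instance
  ∂[v_3,v_8] = [v_8] − [v_3].
The resulting 10×30 matrix has rank 9, and its Smith normal form has invariant factors (1,1,1,1,1,1,1,1,1).

The boundary map ∂_2: C_2 → C_1 sends each 2-simplex [p,q,r] to [q,r] − [p,r] + [p,q]. For instance
  ∂[v_1,v_4,v_6] = [v_4,v_6] − [v_1,v_6] + [v_1,v_4],
  ∂[v_0,v_3,v_4] = [v_3,v_4] − [v_0,v_4] + [v_0,v_3].
As a 30×20 matrix over Z this has rank 20, with invariant factors (1,1,1,1,1,1,1,1,1,1,1,1,1,1,1,1,1,1,1,2).

Reading off H_k = ker ∂_k / im ∂_{k+1}:

  H_1: rank ker ∂_1 − rank ∂_2 = (30 − 9) − 20 = 1, and ∂_2 has invariant factor 2 > 1, so H_1 = Z ⊕ Z/2.

H_1 ≅ Z ⊕ Z/2.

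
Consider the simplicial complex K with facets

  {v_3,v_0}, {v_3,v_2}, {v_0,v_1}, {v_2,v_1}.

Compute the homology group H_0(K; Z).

H_0 = Z.

Take the total order v_0 < v_1 < v_2 < v_3 on the vertex set. Then K (dimension 1) consists of the simplices:

  0-simplices (4): [v_0], [v_1], [v_2], [v_3]
  1-simplices (4): [v_0,v_1], [v_0,v_3], [v_1,v_2], [v_2,v_3]

giving chain groups C_0 ≅ Z^4, C_1 ≅ Z^4.

∂_1: C_1 → C_0 sends each edge [p,q] (with p < q) to q − p. For instance
  ∂[v_2,v_3] = [v_3] − [v_2].
The resulting 4×4 matrix has rank 3, and its Smith normal form has invariant factors (1,1,1).

From H_k ≅ ker(∂_k) / im(∂_{k+1}) we obtain:

  H_0: rank C_0 − rank ∂_1 = 4 − 3 = 1, and the invariant factors of ∂_1 are all 1, so H_0 ≅ Z.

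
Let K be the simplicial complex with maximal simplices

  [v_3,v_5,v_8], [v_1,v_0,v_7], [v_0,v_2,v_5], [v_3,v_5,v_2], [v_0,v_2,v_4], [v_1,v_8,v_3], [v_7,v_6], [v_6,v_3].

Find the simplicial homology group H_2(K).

Take the total order v_0 < v_1 < v_2 < v_3 < v_4 < v_5 < v_6 < v_7 < v_8 on the vertex set. Then K (dimension 2) consists of the simplices:

  0-simplices (9): [v_0], [v_1], [v_2], [v_3], [v_4], [v_5], [v_6], [v_7], [v_8]
  1-simplices (16): (16 of them)
  2-simplices (6): [v_0,v_1,v_7], [v_0,v_2,v_4], [v_0,v_2,v_5], [v_1,v_3,v_8], [v_2,v_3,v_5], [v_3,v_5,v_8]

Hence C_0 ≅ Z^9, C_1 ≅ Z^16, C_2 ≅ Z^6.

Boundary ∂_1: C_1 → C_0 is given by ∂[p,q] = [q] − [p].
As a 9×16 matrix over Z this has rank 8, with invariant factors (1,1,1,1,1,1,1,1).

Boundary ∂_2: C_2 → C_1 maps a triangle to the signed sum of its edges. For instance
  ∂[v_0,v_2,v_5] = [v_2,v_5] − [v_0,v_5] + [v_0,v_2],
  ∂[v_1,v_3,v_8] = [v_3,v_8] − [v_1,v_8] + [v_1,v_3].
The 16×6 boundary matrix has rank 6 and Smith normal form diag(1,1,1,1,1,1).

Computing H_k = (kernel of ∂_k) / (image of ∂_{k+1}):

  H_2: rank ker ∂_2 − rank ∂_3 = (6 − 6) − 0 = 0, and there is no ∂_3, so H_2 = 0.

H_2 = 0.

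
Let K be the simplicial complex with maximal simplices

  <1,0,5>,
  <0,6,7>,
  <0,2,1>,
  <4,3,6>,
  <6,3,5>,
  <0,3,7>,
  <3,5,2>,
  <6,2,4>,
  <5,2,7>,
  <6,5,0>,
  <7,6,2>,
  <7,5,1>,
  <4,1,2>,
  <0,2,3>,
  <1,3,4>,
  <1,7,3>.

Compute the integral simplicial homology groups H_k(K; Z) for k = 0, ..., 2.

H_0 = Z,  H_1 = Z^2,  H_2 = Z.

Fix the vertex order 0 < 1 < 2 < 3 < 4 < 5 < 6 < 7 and write every simplex with vertices in increasing order. Then dim K = 2 and the simplices of K are:

  0-simplices (8): [0], [1], [2], [3], [4], [5], [6], [7]
  1-simplices (24): (24 of them)
  2-simplices (16): [0,1,2], [0,1,5], [0,2,3], [0,3,7], [0,5,6], [0,6,7], [1,2,4], [1,3,4], [1,3,7], [1,5,7], [2,3,5], [2,4,6], [2,5,7], [2,6,7], [3,4,6], [3,5,6]

so the chain groups are C_0 ≅ Z^8, C_1 ≅ Z^24, C_2 ≅ Z^16.

Boundary ∂_1: C_1 → C_0 is given by ∂[p,q] = [q] − [p]. For instance
  ∂[1,4] = [4] − [1].
This gives a 8×24 integer matrix of rank 7; reducing to Smith normal form yields diagonal entries (1,1,1,1,1,1,1).

∂_2: C_2 → C_1 sends each 2-simplex [p,q,r] to [q,r] − [p,r] + [p,q]. For instance
  ∂[1,3,4] = [3,4] − [1,4] + [1,3],
  ∂[0,6,7] = [6,7] − [0,7] + [0,6].
The 24×16 boundary matrix has rank 15 and Smith normal form diag(1,1,1,1,1,1,1,1,1,1,1,1,1,1,1).

Reading off H_k = ker ∂_k / im ∂_{k+1}:

  H_0: rank C_0 − rank ∂_1 = 8 − 7 = 1, and the invariant factors of ∂_1 are all 1, so H_0 ≅ Z.
  H_1: rank ker ∂_1 − rank ∂_2 = (24 − 7) − 15 = 2, and the invariant factors of ∂_2 are all 1, so H_1 ≅ Z^2.
  H_2: rank ker ∂_2 − rank ∂_3 = (16 − 15) − 0 = 1, and there is no ∂_3, so H_2 ≅ Z.

As a check, the Euler characteristic is 8 − 24 + 16 = 0, which agrees with 1 − 2 + 1 = 0.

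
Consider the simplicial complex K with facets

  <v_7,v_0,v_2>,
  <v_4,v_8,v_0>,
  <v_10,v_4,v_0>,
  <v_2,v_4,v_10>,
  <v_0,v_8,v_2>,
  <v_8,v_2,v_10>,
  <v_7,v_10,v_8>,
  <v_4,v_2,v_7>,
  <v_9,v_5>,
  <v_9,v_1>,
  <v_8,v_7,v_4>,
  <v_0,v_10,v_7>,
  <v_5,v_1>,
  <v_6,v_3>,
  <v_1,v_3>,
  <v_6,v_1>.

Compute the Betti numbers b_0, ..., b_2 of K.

b_0 = 2, b_1 = 2, b_2 = 0.

Fix the vertex order v_0 < v_1 < v_2 < v_3 < v_4 < v_5 < v_6 < v_7 < v_8 < v_9 < v_10 and write every simplex with vertices in increasing order. Then dim K = 2 and the simplices of K are:

  0-simplices (11): [v_0], [v_1], [v_2], [v_3], [v_4], [v_5], [v_6], [v_7], [v_8], [v_9], [v_10]
  1-simplices (21): (21 of them)
  2-simplices (10): [v_0,v_2,v_7], [v_0,v_2,v_8], [v_0,v_4,v_8], [v_0,v_4,v_10], [v_0,v_7,v_10], [v_2,v_4,v_7], [v_2,v_4,v_10], [v_2,v_8,v_10], [v_4,v_7,v_8], [v_7,v_8,v_10]

Hence C_0 ≅ Z^11, C_1 ≅ Z^21, C_2 ≅ Z^10.

The boundary map ∂_1: C_1 → C_0 maps an edge to its endpoints' difference, ∂[p,q] = q − p.
This gives a 11×21 integer matrix of rank 9; reducing to Smith normal form yields diagonal entries (1,1,1,1,1,1,1,1,1).

Boundary ∂_2: C_2 → C_1 acts by ∂[p,q,r] = [q,r] − [p,r] + [p,q]. For instance
  ∂[v_0,v_7,v_10] = [v_7,v_10] − [v_0,v_10] + [v_0,v_7],
  ∂[v_0,v_2,v_7] = [v_2,v_7] − [v_0,v_7] + [v_0,v_2].
As a 21×10 matrix over Z this has rank 10, with invariant factors (1,1,1,1,1,1,1,1,1,2).

Reading off H_k = ker ∂_k / im ∂_{k+1}:

  H_0: rank C_0 − rank ∂_1 = 11 − 9 = 2, and the invariant factors of ∂_1 are all 1, so H_0 ≅ Z^2.
  H_1: rank ker ∂_1 − rank ∂_2 = (21 − 9) − 10 = 2, and ∂_2 has invariant factor 2 > 1, so H_1 ≅ Z^2 ⊕ Z/2Z.
  H_2: rank ker ∂_2 − rank ∂_3 = (10 − 10) − 0 = 0, and there is no ∂_3, so H_2 ≅ 0.

(K is a triangulation of the disjoint union of the real projective plane RP^2 and a wedge of 2 circles.)

Hence the Betti numbers are b_0 = 2, b_1 = 2, b_2 = 0.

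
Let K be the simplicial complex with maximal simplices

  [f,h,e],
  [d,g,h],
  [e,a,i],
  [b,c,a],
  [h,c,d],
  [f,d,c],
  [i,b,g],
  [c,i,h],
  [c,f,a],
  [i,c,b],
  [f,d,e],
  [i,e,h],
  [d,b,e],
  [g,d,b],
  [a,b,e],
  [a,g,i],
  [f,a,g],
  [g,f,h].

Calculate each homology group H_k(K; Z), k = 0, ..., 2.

Fix the vertex order a < b < c < d < e < f < g < h < i and write every simplex with vertices in increasing order. Then dim K = 2 and the simplices of K are:

  0-simplices (9): a, b, c, d, e, f, g, h, i
  1-simplices (27): ab, ac, ae, af, ag, ai, bc, bd, be, bg, bi, cd, cf, ch, ci, de, df, dg, dh, ef, eh, ei, fg, fh, gh, gi, hi
  2-simplices (18): abc, abe, acf, aei, afg, agi, bci, bde, bdg, bgi, cdf, cdh, chi, def, dgh, efh, ehi, fgh

Hence C_0 ≅ Z^9, C_1 ≅ Z^27, C_2 ≅ Z^18.

∂_1: C_1 → C_0 sends each edge [p,q] (with p < q) to q − p. For instance
  ∂ac = c − a.
The resulting 9×27 matrix has rank 8, and its Smith normal form has invariant factors (1,1,1,1,1,1,1,1).

Boundary ∂_2: C_2 → C_1 acts by ∂[p,q,r] = [q,r] − [p,r] + [p,q]. For instance
  ∂bdg = dg − bg + bd,
  ∂afg = fg − ag + af.
The 27×18 boundary matrix has rank 18 and Smith normal form diag(1,1,1,1,1,1,1,1,1,1,1,1,1,1,1,1,1,2).

From H_k ≅ ker(∂_k) / im(∂_{k+1}) we obtain:

  H_0: rank C_0 − rank ∂_1 = 9 − 8 = 1, and the invariant factors of ∂_1 are all 1, so H_0 = Z.
  H_1: rank ker ∂_1 − rank ∂_2 = (27 − 8) − 18 = 1, and ∂_2 has invariant factor 2 > 1, so H_1 = Z × Z/2.
  H_2: rank ker ∂_2 − rank ∂_3 = (18 − 18) − 0 = 0, and there is no ∂_3, so H_2 = 0.

H_0 = Z,  H_1 = Z × Z/2,  H_2 = 0.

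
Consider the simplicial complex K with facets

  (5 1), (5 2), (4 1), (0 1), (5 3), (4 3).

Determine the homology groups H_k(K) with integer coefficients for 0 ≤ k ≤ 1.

H_0 ≅ Z,  H_1 ≅ Z.

We work with the vertex ordering 0 < 1 < 2 < 3 < 4 < 5. The simplices of K, each written with vertices in increasing order, are:

  0-simplices (6): [0], [1], [2], [3], [4], [5]
  1-simplices (6): [0,1], [1,4], [1,5], [2,5], [3,4], [3,5]

giving chain groups C_0 ≅ Z^6, C_1 ≅ Z^6.

∂_1: C_1 → C_0 sends each edge [p,q] (with p < q) to q − p.
This gives a 6×6 integer matrix of rank 5; reducing to Smith normal form yields diagonal entries (1,1,1,1,1).

Computing H_k = (kernel of ∂_k) / (image of ∂_{k+1}):

  H_0: rank C_0 − rank ∂_1 = 6 − 5 = 1, and the invariant factors of ∂_1 are all 1, so H_0 ≅ Z.
  H_1: rank ker ∂_1 − rank ∂_2 = (6 − 5) − 0 = 1, and there is no ∂_2, so H_1 ≅ Z.

As a check, the Euler characteristic is 6 − 6 = 0, which agrees with 1 − 1 = 0.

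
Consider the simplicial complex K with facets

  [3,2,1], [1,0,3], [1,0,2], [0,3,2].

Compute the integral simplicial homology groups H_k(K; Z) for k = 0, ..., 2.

H_0 ≅ Z,  H_1 = 0,  H_2 ≅ Z.

We work with the vertex ordering 0 < 1 < 2 < 3. The simplices of K, each written with vertices in increasing order, are:

  0-simplices (4): [0], [1], [2], [3]
  1-simplices (6): [0,1], [0,2], [0,3], [1,2], [1,3], [2,3]
  2-simplices (4): [0,1,2], [0,1,3], [0,2,3], [1,2,3]

giving chain groups C_0 ≅ Z^4, C_1 ≅ Z^6, C_2 ≅ Z^4.

The boundary map ∂_1: C_1 → C_0 is given by ∂[p,q] = [q] − [p].
The 4×6 boundary matrix has rank 3 and Smith normal form diag(1,1,1).

Boundary ∂_2: C_2 → C_1 acts by ∂[p,q,r] = [q,r] − [p,r] + [p,q]. For instance
  ∂[0,1,2] = [1,2] − [0,2] + [0,1],
  ∂[0,2,3] = [2,3] − [0,3] + [0,2].
The 6×4 boundary matrix has rank 3 and Smith normal form diag(1,1,1).

From H_k ≅ ker(∂_k) / im(∂_{k+1}) we obtain:

  H_0: rank C_0 − rank ∂_1 = 4 − 3 = 1, and the invariant factors of ∂_1 are all 1, so H_0 = Z.
  H_1: rank ker ∂_1 − rank ∂_2 = (6 − 3) − 3 = 0, and the invariant factors of ∂_2 are all 1, so H_1 = 0.
  H_2: rank ker ∂_2 − rank ∂_3 = (4 − 3) − 0 = 1, and there is no ∂_3, so H_2 = Z.

As a check, the Euler characteristic is 4 − 6 + 4 = 2, which agrees with 1 − 0 + 1 = 2.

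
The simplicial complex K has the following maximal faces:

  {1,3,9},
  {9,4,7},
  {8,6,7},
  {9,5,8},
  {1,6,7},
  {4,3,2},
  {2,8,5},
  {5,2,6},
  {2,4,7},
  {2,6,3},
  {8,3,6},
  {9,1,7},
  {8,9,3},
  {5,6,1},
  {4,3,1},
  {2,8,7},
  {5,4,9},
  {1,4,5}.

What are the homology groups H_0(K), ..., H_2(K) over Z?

H_0 ≅ Z,  H_1 ≅ Z ⊕ Z/2,  H_2 = 0.

K has 9 vertices, 27 edges, 18 triangles.
rank ∂_0 = 0, rank ∂_1 = 8 ⇒ b_0 = 9 − 0 − 8 = 1; all invariant factors of ∂_1 are 1 so no torsion. So H_0 = Z.
rank ∂_1 = 8, rank ∂_2 = 18 ⇒ b_1 = 27 − 8 − 18 = 1; ∂_2 has invariant factor(s) [2] giving torsion. So H_1 = Z ⊕ Z/2.
rank ∂_2 = 18, rank ∂_3 = 0 ⇒ b_2 = 18 − 18 − 0 = 0. So H_2 = 0.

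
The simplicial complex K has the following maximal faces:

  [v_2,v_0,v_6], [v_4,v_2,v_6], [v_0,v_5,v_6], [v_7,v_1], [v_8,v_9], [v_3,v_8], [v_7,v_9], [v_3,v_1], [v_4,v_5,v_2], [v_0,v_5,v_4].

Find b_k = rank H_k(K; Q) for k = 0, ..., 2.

b_0 = 2, b_1 = 2, b_2 = 0.

Order the vertices as v_0 < v_1 < v_2 < v_3 < v_4 < v_5 < v_6 < v_7 < v_8 < v_9. Listing each simplex with vertices in this order, K has dimension 2 with simplices:

  0-simplices (10): [v_0], [v_1], [v_2], [v_3], [v_4], [v_5], [v_6], [v_7], [v_8], [v_9]
  1-simplices (15): (15 of them)
  2-simplices (5): [v_0,v_2,v_6], [v_0,v_4,v_5], [v_0,v_5,v_6], [v_2,v_4,v_5], [v_2,v_4,v_6]

so the chain groups are C_0 ≅ Z^10, C_1 ≅ Z^15, C_2 ≅ Z^5.

Boundary ∂_1: C_1 → C_0 maps an edge to its endpoints' difference, ∂[p,q] = q − p.
The resulting 10×15 matrix has rank 8, and its Smith normal form has invariant factors (1,1,1,1,1,1,1,1).

∂_2: C_2 → C_1 maps a triangle to the signed sum of its edges. For instance
  ∂[v_0,v_5,v_6] = [v_5,v_6] − [v_0,v_6] + [v_0,v_5],
  ∂[v_2,v_4,v_5] = [v_4,v_5] − [v_2,v_5] + [v_2,v_4].
The resulting 15×5 matrix has rank 5, and its Smith normal form has invariant factors (1,1,1,1,1).

Computing H_k = (kernel of ∂_k) / (image of ∂_{k+1}):

  H_0: rank C_0 − rank ∂_1 = 10 − 8 = 2, and the invariant factors of ∂_1 are all 1, so H_0 = Z^2.
  H_1: rank ker ∂_1 − rank ∂_2 = (15 − 8) − 5 = 2, and the invariant factors of ∂_2 are all 1, so H_1 = Z^2.
  H_2: rank ker ∂_2 − rank ∂_3 = (5 − 5) − 0 = 0, and there is no ∂_3, so H_2 = 0.

(K is a triangulation of the disjoint union of the Möbius band and the circle S^1.)

Hence the Betti numbers are b_0 = 2, b_1 = 2, b_2 = 0.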